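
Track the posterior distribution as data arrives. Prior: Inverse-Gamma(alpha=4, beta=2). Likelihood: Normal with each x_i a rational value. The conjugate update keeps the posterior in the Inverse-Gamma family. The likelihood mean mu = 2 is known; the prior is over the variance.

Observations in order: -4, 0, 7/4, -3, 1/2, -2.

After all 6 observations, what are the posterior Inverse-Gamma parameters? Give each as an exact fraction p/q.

alpha=7, beta=1397/32

obs 1: x=-4 → posterior Inverse-Gamma(9/2, 20)
obs 2: x=0 → posterior Inverse-Gamma(5, 22)
obs 3: x=7/4 → posterior Inverse-Gamma(11/2, 705/32)
obs 4: x=-3 → posterior Inverse-Gamma(6, 1105/32)
obs 5: x=1/2 → posterior Inverse-Gamma(13/2, 1141/32)
obs 6: x=-2 → posterior Inverse-Gamma(7, 1397/32)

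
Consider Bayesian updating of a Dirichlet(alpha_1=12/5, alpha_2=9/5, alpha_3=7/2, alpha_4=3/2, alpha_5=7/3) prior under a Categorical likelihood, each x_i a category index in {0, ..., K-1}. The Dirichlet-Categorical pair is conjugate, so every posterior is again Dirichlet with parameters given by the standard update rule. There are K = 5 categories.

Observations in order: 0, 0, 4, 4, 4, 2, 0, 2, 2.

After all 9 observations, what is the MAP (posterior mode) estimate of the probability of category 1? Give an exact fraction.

12/233

obs 1: x=0 → posterior Dirichlet(17/5, 9/5, 7/2, 3/2, 7/3)
obs 2: x=0 → posterior Dirichlet(22/5, 9/5, 7/2, 3/2, 7/3)
obs 3: x=4 → posterior Dirichlet(22/5, 9/5, 7/2, 3/2, 10/3)
obs 4: x=4 → posterior Dirichlet(22/5, 9/5, 7/2, 3/2, 13/3)
obs 5: x=4 → posterior Dirichlet(22/5, 9/5, 7/2, 3/2, 16/3)
obs 6: x=2 → posterior Dirichlet(22/5, 9/5, 9/2, 3/2, 16/3)
obs 7: x=0 → posterior Dirichlet(27/5, 9/5, 9/2, 3/2, 16/3)
obs 8: x=2 → posterior Dirichlet(27/5, 9/5, 11/2, 3/2, 16/3)
obs 9: x=2 → posterior Dirichlet(27/5, 9/5, 13/2, 3/2, 16/3)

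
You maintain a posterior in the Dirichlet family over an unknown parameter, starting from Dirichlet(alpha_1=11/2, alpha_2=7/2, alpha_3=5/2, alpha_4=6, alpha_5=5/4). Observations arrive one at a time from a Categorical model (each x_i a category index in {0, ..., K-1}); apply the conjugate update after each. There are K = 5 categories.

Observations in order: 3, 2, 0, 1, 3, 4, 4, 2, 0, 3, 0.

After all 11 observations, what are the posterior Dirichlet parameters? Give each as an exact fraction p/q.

obs 1: x=3 → posterior Dirichlet(11/2, 7/2, 5/2, 7, 5/4)
obs 2: x=2 → posterior Dirichlet(11/2, 7/2, 7/2, 7, 5/4)
obs 3: x=0 → posterior Dirichlet(13/2, 7/2, 7/2, 7, 5/4)
obs 4: x=1 → posterior Dirichlet(13/2, 9/2, 7/2, 7, 5/4)
obs 5: x=3 → posterior Dirichlet(13/2, 9/2, 7/2, 8, 5/4)
obs 6: x=4 → posterior Dirichlet(13/2, 9/2, 7/2, 8, 9/4)
obs 7: x=4 → posterior Dirichlet(13/2, 9/2, 7/2, 8, 13/4)
obs 8: x=2 → posterior Dirichlet(13/2, 9/2, 9/2, 8, 13/4)
obs 9: x=0 → posterior Dirichlet(15/2, 9/2, 9/2, 8, 13/4)
obs 10: x=3 → posterior Dirichlet(15/2, 9/2, 9/2, 9, 13/4)
obs 11: x=0 → posterior Dirichlet(17/2, 9/2, 9/2, 9, 13/4)

alpha_1=17/2, alpha_2=9/2, alpha_3=9/2, alpha_4=9, alpha_5=13/4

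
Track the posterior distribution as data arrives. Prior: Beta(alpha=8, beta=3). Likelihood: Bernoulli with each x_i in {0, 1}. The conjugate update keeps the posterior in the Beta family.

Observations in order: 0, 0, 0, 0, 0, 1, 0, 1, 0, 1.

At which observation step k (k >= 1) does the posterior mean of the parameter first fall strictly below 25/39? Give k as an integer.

obs 1: x=0 → posterior Beta(8, 4)
obs 2: x=0 → posterior Beta(8, 5)
obs 3: x=0 → posterior Beta(8, 6)
obs 4: x=0 → posterior Beta(8, 7)
obs 5: x=0 → posterior Beta(8, 8)
obs 6: x=1 → posterior Beta(9, 8)
obs 7: x=0 → posterior Beta(9, 9)
obs 8: x=1 → posterior Beta(10, 9)
obs 9: x=0 → posterior Beta(10, 10)
obs 10: x=1 → posterior Beta(11, 10)

k = 2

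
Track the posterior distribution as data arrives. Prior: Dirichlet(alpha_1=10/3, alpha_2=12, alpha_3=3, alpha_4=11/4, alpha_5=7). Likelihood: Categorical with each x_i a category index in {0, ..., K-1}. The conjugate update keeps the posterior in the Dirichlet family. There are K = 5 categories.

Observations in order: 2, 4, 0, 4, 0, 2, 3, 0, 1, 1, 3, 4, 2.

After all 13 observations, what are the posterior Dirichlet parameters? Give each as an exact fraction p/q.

obs 1: x=2 → posterior Dirichlet(10/3, 12, 4, 11/4, 7)
obs 2: x=4 → posterior Dirichlet(10/3, 12, 4, 11/4, 8)
obs 3: x=0 → posterior Dirichlet(13/3, 12, 4, 11/4, 8)
obs 4: x=4 → posterior Dirichlet(13/3, 12, 4, 11/4, 9)
obs 5: x=0 → posterior Dirichlet(16/3, 12, 4, 11/4, 9)
obs 6: x=2 → posterior Dirichlet(16/3, 12, 5, 11/4, 9)
obs 7: x=3 → posterior Dirichlet(16/3, 12, 5, 15/4, 9)
obs 8: x=0 → posterior Dirichlet(19/3, 12, 5, 15/4, 9)
obs 9: x=1 → posterior Dirichlet(19/3, 13, 5, 15/4, 9)
obs 10: x=1 → posterior Dirichlet(19/3, 14, 5, 15/4, 9)
obs 11: x=3 → posterior Dirichlet(19/3, 14, 5, 19/4, 9)
obs 12: x=4 → posterior Dirichlet(19/3, 14, 5, 19/4, 10)
obs 13: x=2 → posterior Dirichlet(19/3, 14, 6, 19/4, 10)

alpha_1=19/3, alpha_2=14, alpha_3=6, alpha_4=19/4, alpha_5=10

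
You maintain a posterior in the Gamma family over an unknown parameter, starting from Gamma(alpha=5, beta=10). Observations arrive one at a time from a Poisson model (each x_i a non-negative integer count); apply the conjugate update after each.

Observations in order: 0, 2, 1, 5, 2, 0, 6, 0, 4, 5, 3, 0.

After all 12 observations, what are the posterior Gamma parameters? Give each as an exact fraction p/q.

obs 1: x=0 → posterior Gamma(5, 11)
obs 2: x=2 → posterior Gamma(7, 12)
obs 3: x=1 → posterior Gamma(8, 13)
obs 4: x=5 → posterior Gamma(13, 14)
obs 5: x=2 → posterior Gamma(15, 15)
obs 6: x=0 → posterior Gamma(15, 16)
obs 7: x=6 → posterior Gamma(21, 17)
obs 8: x=0 → posterior Gamma(21, 18)
obs 9: x=4 → posterior Gamma(25, 19)
obs 10: x=5 → posterior Gamma(30, 20)
obs 11: x=3 → posterior Gamma(33, 21)
obs 12: x=0 → posterior Gamma(33, 22)

alpha=33, beta=22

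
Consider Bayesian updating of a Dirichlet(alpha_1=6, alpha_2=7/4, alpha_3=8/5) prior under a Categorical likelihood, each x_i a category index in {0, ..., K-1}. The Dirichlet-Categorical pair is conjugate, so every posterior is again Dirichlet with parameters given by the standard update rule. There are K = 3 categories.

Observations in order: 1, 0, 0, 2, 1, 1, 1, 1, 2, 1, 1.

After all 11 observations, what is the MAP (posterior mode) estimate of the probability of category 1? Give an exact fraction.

155/347

obs 1: x=1 → posterior Dirichlet(6, 11/4, 8/5)
obs 2: x=0 → posterior Dirichlet(7, 11/4, 8/5)
obs 3: x=0 → posterior Dirichlet(8, 11/4, 8/5)
obs 4: x=2 → posterior Dirichlet(8, 11/4, 13/5)
obs 5: x=1 → posterior Dirichlet(8, 15/4, 13/5)
obs 6: x=1 → posterior Dirichlet(8, 19/4, 13/5)
obs 7: x=1 → posterior Dirichlet(8, 23/4, 13/5)
obs 8: x=1 → posterior Dirichlet(8, 27/4, 13/5)
obs 9: x=2 → posterior Dirichlet(8, 27/4, 18/5)
obs 10: x=1 → posterior Dirichlet(8, 31/4, 18/5)
obs 11: x=1 → posterior Dirichlet(8, 35/4, 18/5)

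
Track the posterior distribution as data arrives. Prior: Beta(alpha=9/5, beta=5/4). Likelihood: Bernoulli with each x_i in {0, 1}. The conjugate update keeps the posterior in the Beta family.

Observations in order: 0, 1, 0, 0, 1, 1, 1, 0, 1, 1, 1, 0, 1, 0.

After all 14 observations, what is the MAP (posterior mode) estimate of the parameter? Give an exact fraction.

obs 1: x=0 → posterior Beta(9/5, 9/4)
obs 2: x=1 → posterior Beta(14/5, 9/4)
obs 3: x=0 → posterior Beta(14/5, 13/4)
obs 4: x=0 → posterior Beta(14/5, 17/4)
obs 5: x=1 → posterior Beta(19/5, 17/4)
obs 6: x=1 → posterior Beta(24/5, 17/4)
obs 7: x=1 → posterior Beta(29/5, 17/4)
obs 8: x=0 → posterior Beta(29/5, 21/4)
obs 9: x=1 → posterior Beta(34/5, 21/4)
obs 10: x=1 → posterior Beta(39/5, 21/4)
obs 11: x=1 → posterior Beta(44/5, 21/4)
obs 12: x=0 → posterior Beta(44/5, 25/4)
obs 13: x=1 → posterior Beta(49/5, 25/4)
obs 14: x=0 → posterior Beta(49/5, 29/4)

176/301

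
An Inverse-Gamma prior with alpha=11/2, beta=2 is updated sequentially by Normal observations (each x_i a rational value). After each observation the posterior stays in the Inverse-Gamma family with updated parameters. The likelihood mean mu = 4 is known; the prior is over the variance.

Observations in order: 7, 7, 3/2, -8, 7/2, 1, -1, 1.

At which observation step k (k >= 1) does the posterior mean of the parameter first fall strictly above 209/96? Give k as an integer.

obs 1: x=7 → posterior Inverse-Gamma(6, 13/2)
obs 2: x=7 → posterior Inverse-Gamma(13/2, 11)
obs 3: x=3/2 → posterior Inverse-Gamma(7, 113/8)
obs 4: x=-8 → posterior Inverse-Gamma(15/2, 689/8)
obs 5: x=7/2 → posterior Inverse-Gamma(8, 345/4)
obs 6: x=1 → posterior Inverse-Gamma(17/2, 363/4)
obs 7: x=-1 → posterior Inverse-Gamma(9, 413/4)
obs 8: x=1 → posterior Inverse-Gamma(19/2, 431/4)

k = 3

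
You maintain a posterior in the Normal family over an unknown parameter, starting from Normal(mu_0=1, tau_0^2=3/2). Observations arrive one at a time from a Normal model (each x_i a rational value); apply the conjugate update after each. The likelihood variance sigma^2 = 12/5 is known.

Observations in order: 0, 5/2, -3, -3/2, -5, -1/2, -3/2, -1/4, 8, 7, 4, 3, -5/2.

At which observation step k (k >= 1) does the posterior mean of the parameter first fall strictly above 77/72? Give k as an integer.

k = 2

obs 1: x=0 → posterior Normal(8/13, 12/13)
obs 2: x=5/2 → posterior Normal(41/36, 2/3)
obs 3: x=-3 → posterior Normal(11/46, 12/23)
obs 4: x=-3/2 → posterior Normal(-1/14, 3/7)
obs 5: x=-5 → posterior Normal(-9/11, 4/11)
obs 6: x=-1/2 → posterior Normal(-59/76, 6/19)
obs 7: x=-3/2 → posterior Normal(-37/43, 12/43)
obs 8: x=-1/4 → posterior Normal(-51/64, 1/4)
obs 9: x=8 → posterior Normal(7/212, 12/53)
obs 10: x=7 → posterior Normal(147/232, 6/29)
obs 11: x=4 → posterior Normal(227/252, 4/21)
obs 12: x=3 → posterior Normal(287/272, 3/17)
obs 13: x=-5/2 → posterior Normal(237/292, 12/73)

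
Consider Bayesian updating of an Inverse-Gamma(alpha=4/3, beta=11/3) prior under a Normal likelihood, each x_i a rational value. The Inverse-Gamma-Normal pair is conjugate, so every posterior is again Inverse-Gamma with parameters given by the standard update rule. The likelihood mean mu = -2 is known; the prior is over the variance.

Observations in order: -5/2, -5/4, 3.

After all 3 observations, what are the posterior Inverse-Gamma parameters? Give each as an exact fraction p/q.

alpha=17/6, beta=1591/96

obs 1: x=-5/2 → posterior Inverse-Gamma(11/6, 91/24)
obs 2: x=-5/4 → posterior Inverse-Gamma(7/3, 391/96)
obs 3: x=3 → posterior Inverse-Gamma(17/6, 1591/96)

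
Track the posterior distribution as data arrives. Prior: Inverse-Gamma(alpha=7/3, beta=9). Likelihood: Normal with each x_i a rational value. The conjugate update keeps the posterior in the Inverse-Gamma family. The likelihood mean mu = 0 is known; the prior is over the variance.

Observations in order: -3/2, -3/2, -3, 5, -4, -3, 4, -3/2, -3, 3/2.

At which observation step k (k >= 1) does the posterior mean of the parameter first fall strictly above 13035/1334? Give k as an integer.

obs 1: x=-3/2 → posterior Inverse-Gamma(17/6, 81/8)
obs 2: x=-3/2 → posterior Inverse-Gamma(10/3, 45/4)
obs 3: x=-3 → posterior Inverse-Gamma(23/6, 63/4)
obs 4: x=5 → posterior Inverse-Gamma(13/3, 113/4)
obs 5: x=-4 → posterior Inverse-Gamma(29/6, 145/4)
obs 6: x=-3 → posterior Inverse-Gamma(16/3, 163/4)
obs 7: x=4 → posterior Inverse-Gamma(35/6, 195/4)
obs 8: x=-3/2 → posterior Inverse-Gamma(19/3, 399/8)
obs 9: x=-3 → posterior Inverse-Gamma(41/6, 435/8)
obs 10: x=3/2 → posterior Inverse-Gamma(22/3, 111/2)

k = 7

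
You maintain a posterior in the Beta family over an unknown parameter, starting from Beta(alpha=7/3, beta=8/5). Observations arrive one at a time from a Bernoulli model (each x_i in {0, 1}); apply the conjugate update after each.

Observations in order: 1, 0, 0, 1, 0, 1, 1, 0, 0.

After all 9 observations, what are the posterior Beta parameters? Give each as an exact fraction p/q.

alpha=19/3, beta=33/5

obs 1: x=1 → posterior Beta(10/3, 8/5)
obs 2: x=0 → posterior Beta(10/3, 13/5)
obs 3: x=0 → posterior Beta(10/3, 18/5)
obs 4: x=1 → posterior Beta(13/3, 18/5)
obs 5: x=0 → posterior Beta(13/3, 23/5)
obs 6: x=1 → posterior Beta(16/3, 23/5)
obs 7: x=1 → posterior Beta(19/3, 23/5)
obs 8: x=0 → posterior Beta(19/3, 28/5)
obs 9: x=0 → posterior Beta(19/3, 33/5)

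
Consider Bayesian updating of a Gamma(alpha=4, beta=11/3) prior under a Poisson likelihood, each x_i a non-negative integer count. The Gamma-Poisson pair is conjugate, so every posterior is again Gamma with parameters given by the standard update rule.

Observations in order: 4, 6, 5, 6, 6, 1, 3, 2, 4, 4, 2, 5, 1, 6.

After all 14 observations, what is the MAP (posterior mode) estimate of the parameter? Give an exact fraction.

obs 1: x=4 → posterior Gamma(8, 14/3)
obs 2: x=6 → posterior Gamma(14, 17/3)
obs 3: x=5 → posterior Gamma(19, 20/3)
obs 4: x=6 → posterior Gamma(25, 23/3)
obs 5: x=6 → posterior Gamma(31, 26/3)
obs 6: x=1 → posterior Gamma(32, 29/3)
obs 7: x=3 → posterior Gamma(35, 32/3)
obs 8: x=2 → posterior Gamma(37, 35/3)
obs 9: x=4 → posterior Gamma(41, 38/3)
obs 10: x=4 → posterior Gamma(45, 41/3)
obs 11: x=2 → posterior Gamma(47, 44/3)
obs 12: x=5 → posterior Gamma(52, 47/3)
obs 13: x=1 → posterior Gamma(53, 50/3)
obs 14: x=6 → posterior Gamma(59, 53/3)

174/53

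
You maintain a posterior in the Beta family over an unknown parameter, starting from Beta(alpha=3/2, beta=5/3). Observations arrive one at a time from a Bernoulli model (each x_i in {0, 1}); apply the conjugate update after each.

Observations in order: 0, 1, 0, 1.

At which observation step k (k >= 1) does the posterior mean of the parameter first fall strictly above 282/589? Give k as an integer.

obs 1: x=0 → posterior Beta(3/2, 8/3)
obs 2: x=1 → posterior Beta(5/2, 8/3)
obs 3: x=0 → posterior Beta(5/2, 11/3)
obs 4: x=1 → posterior Beta(7/2, 11/3)

k = 2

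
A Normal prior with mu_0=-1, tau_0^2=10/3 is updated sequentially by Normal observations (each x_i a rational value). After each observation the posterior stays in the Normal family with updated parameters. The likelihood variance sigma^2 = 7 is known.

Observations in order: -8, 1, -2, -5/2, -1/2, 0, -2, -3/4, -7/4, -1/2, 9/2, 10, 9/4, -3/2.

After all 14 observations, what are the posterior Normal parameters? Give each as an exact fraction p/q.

mu_0=-11/46, tau_0^2=10/23

obs 1: x=-8 → posterior Normal(-101/31, 70/31)
obs 2: x=1 → posterior Normal(-91/41, 70/41)
obs 3: x=-2 → posterior Normal(-37/17, 70/51)
obs 4: x=-5/2 → posterior Normal(-136/61, 70/61)
obs 5: x=-1/2 → posterior Normal(-141/71, 70/71)
obs 6: x=0 → posterior Normal(-47/27, 70/81)
obs 7: x=-2 → posterior Normal(-23/13, 10/13)
obs 8: x=-3/4 → posterior Normal(-337/202, 70/101)
obs 9: x=-7/4 → posterior Normal(-62/37, 70/111)
obs 10: x=-1/2 → posterior Normal(-191/121, 70/121)
obs 11: x=9/2 → posterior Normal(-146/131, 70/131)
obs 12: x=10 → posterior Normal(-46/141, 70/141)
obs 13: x=9/4 → posterior Normal(-47/302, 70/151)
obs 14: x=-3/2 → posterior Normal(-11/46, 10/23)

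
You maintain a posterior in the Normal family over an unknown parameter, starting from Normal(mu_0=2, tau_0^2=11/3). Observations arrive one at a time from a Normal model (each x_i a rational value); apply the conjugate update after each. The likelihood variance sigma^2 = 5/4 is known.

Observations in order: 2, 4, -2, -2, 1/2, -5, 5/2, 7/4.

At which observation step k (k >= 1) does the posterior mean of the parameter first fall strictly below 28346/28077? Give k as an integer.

obs 1: x=2 → posterior Normal(2, 55/59)
obs 2: x=4 → posterior Normal(294/103, 55/103)
obs 3: x=-2 → posterior Normal(206/147, 55/147)
obs 4: x=-2 → posterior Normal(118/191, 55/191)
obs 5: x=1/2 → posterior Normal(28/47, 11/47)
obs 6: x=-5 → posterior Normal(-80/279, 55/279)
obs 7: x=5/2 → posterior Normal(30/323, 55/323)
obs 8: x=7/4 → posterior Normal(107/367, 55/367)

k = 4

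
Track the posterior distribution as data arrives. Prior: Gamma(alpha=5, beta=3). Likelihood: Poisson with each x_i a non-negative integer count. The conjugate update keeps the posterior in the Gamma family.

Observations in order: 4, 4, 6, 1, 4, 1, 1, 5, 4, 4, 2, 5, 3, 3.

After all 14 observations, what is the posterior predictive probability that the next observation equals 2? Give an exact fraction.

obs 1: x=4 → posterior Gamma(9, 4)
obs 2: x=4 → posterior Gamma(13, 5)
obs 3: x=6 → posterior Gamma(19, 6)
obs 4: x=1 → posterior Gamma(20, 7)
obs 5: x=4 → posterior Gamma(24, 8)
obs 6: x=1 → posterior Gamma(25, 9)
obs 7: x=1 → posterior Gamma(26, 10)
obs 8: x=5 → posterior Gamma(31, 11)
obs 9: x=4 → posterior Gamma(35, 12)
obs 10: x=4 → posterior Gamma(39, 13)
obs 11: x=2 → posterior Gamma(41, 14)
obs 12: x=5 → posterior Gamma(46, 15)
obs 13: x=3 → posterior Gamma(49, 16)
obs 14: x=3 → posterior Gamma(52, 17)

6630757322725806622793474547361327158380321096809240969913729798129/30456870723469117584872271058486726932871135065376626813773662912512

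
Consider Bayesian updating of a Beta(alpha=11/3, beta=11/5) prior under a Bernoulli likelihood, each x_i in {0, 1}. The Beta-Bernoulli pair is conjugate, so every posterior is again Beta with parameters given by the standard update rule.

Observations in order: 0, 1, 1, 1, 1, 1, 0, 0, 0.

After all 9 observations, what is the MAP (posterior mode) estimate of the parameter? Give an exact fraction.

115/193

obs 1: x=0 → posterior Beta(11/3, 16/5)
obs 2: x=1 → posterior Beta(14/3, 16/5)
obs 3: x=1 → posterior Beta(17/3, 16/5)
obs 4: x=1 → posterior Beta(20/3, 16/5)
obs 5: x=1 → posterior Beta(23/3, 16/5)
obs 6: x=1 → posterior Beta(26/3, 16/5)
obs 7: x=0 → posterior Beta(26/3, 21/5)
obs 8: x=0 → posterior Beta(26/3, 26/5)
obs 9: x=0 → posterior Beta(26/3, 31/5)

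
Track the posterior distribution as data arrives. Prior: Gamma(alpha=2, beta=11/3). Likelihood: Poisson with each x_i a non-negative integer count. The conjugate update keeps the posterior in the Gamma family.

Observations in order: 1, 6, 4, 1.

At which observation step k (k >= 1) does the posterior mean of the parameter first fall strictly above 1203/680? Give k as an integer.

obs 1: x=1 → posterior Gamma(3, 14/3)
obs 2: x=6 → posterior Gamma(9, 17/3)
obs 3: x=4 → posterior Gamma(13, 20/3)
obs 4: x=1 → posterior Gamma(14, 23/3)

k = 3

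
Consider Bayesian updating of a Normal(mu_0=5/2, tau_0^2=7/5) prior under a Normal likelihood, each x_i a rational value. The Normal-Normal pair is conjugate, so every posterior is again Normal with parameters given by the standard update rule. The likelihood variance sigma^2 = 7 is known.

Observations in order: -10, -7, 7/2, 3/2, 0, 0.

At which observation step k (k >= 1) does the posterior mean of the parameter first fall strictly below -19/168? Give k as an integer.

obs 1: x=-10 → posterior Normal(5/12, 7/6)
obs 2: x=-7 → posterior Normal(-9/14, 1)
obs 3: x=7/2 → posterior Normal(-1/8, 7/8)
obs 4: x=3/2 → posterior Normal(1/18, 7/9)
obs 5: x=0 → posterior Normal(1/20, 7/10)
obs 6: x=0 → posterior Normal(1/22, 7/11)

k = 2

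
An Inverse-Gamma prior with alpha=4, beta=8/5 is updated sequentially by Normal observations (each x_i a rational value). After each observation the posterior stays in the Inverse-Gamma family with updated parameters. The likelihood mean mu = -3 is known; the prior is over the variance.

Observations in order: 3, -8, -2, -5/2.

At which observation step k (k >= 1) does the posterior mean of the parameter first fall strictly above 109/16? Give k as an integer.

obs 1: x=3 → posterior Inverse-Gamma(9/2, 98/5)
obs 2: x=-8 → posterior Inverse-Gamma(5, 321/10)
obs 3: x=-2 → posterior Inverse-Gamma(11/2, 163/5)
obs 4: x=-5/2 → posterior Inverse-Gamma(6, 1309/40)

k = 2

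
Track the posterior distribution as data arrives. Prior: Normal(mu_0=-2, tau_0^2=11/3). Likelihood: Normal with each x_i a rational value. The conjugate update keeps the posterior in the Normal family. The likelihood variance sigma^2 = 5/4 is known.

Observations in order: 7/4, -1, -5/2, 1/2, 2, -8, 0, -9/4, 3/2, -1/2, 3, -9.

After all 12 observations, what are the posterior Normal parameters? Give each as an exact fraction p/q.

obs 1: x=7/4 → posterior Normal(47/59, 55/59)
obs 2: x=-1 → posterior Normal(3/103, 55/103)
obs 3: x=-5/2 → posterior Normal(-107/147, 55/147)
obs 4: x=1/2 → posterior Normal(-85/191, 55/191)
obs 5: x=2 → posterior Normal(3/235, 11/47)
obs 6: x=-8 → posterior Normal(-349/279, 55/279)
obs 7: x=0 → posterior Normal(-349/323, 55/323)
obs 8: x=-9/4 → posterior Normal(-448/367, 55/367)
obs 9: x=3/2 → posterior Normal(-382/411, 55/411)
obs 10: x=-1/2 → posterior Normal(-404/455, 11/91)
obs 11: x=3 → posterior Normal(-272/499, 55/499)
obs 12: x=-9 → posterior Normal(-668/543, 55/543)

mu_0=-668/543, tau_0^2=55/543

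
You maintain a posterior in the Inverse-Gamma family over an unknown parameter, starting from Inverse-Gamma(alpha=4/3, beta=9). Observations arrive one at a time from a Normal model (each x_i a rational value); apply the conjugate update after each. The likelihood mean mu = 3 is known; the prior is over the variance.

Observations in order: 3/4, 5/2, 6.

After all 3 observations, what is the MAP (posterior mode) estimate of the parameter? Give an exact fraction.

obs 1: x=3/4 → posterior Inverse-Gamma(11/6, 369/32)
obs 2: x=5/2 → posterior Inverse-Gamma(7/3, 373/32)
obs 3: x=6 → posterior Inverse-Gamma(17/6, 517/32)

1551/368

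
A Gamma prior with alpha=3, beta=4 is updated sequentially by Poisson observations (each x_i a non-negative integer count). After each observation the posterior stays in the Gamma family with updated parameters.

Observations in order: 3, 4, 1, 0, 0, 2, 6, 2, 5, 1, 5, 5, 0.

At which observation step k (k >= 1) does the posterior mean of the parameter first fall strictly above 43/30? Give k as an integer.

obs 1: x=3 → posterior Gamma(6, 5)
obs 2: x=4 → posterior Gamma(10, 6)
obs 3: x=1 → posterior Gamma(11, 7)
obs 4: x=0 → posterior Gamma(11, 8)
obs 5: x=0 → posterior Gamma(11, 9)
obs 6: x=2 → posterior Gamma(13, 10)
obs 7: x=6 → posterior Gamma(19, 11)
obs 8: x=2 → posterior Gamma(21, 12)
obs 9: x=5 → posterior Gamma(26, 13)
obs 10: x=1 → posterior Gamma(27, 14)
obs 11: x=5 → posterior Gamma(32, 15)
obs 12: x=5 → posterior Gamma(37, 16)
obs 13: x=0 → posterior Gamma(37, 17)

k = 2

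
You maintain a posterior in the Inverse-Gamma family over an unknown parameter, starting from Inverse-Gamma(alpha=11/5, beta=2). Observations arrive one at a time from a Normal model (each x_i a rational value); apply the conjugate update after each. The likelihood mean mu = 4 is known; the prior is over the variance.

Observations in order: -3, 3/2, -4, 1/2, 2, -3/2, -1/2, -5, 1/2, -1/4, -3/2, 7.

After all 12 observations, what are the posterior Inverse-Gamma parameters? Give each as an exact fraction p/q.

obs 1: x=-3 → posterior Inverse-Gamma(27/10, 53/2)
obs 2: x=3/2 → posterior Inverse-Gamma(16/5, 237/8)
obs 3: x=-4 → posterior Inverse-Gamma(37/10, 493/8)
obs 4: x=1/2 → posterior Inverse-Gamma(21/5, 271/4)
obs 5: x=2 → posterior Inverse-Gamma(47/10, 279/4)
obs 6: x=-3/2 → posterior Inverse-Gamma(26/5, 679/8)
obs 7: x=-1/2 → posterior Inverse-Gamma(57/10, 95)
obs 8: x=-5 → posterior Inverse-Gamma(31/5, 271/2)
obs 9: x=1/2 → posterior Inverse-Gamma(67/10, 1133/8)
obs 10: x=-1/4 → posterior Inverse-Gamma(36/5, 4821/32)
obs 11: x=-3/2 → posterior Inverse-Gamma(77/10, 5305/32)
obs 12: x=7 → posterior Inverse-Gamma(41/5, 5449/32)

alpha=41/5, beta=5449/32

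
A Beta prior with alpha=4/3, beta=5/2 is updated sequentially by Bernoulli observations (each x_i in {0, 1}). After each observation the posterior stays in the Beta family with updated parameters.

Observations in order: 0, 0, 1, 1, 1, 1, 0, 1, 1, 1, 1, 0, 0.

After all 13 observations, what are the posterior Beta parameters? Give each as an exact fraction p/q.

obs 1: x=0 → posterior Beta(4/3, 7/2)
obs 2: x=0 → posterior Beta(4/3, 9/2)
obs 3: x=1 → posterior Beta(7/3, 9/2)
obs 4: x=1 → posterior Beta(10/3, 9/2)
obs 5: x=1 → posterior Beta(13/3, 9/2)
obs 6: x=1 → posterior Beta(16/3, 9/2)
obs 7: x=0 → posterior Beta(16/3, 11/2)
obs 8: x=1 → posterior Beta(19/3, 11/2)
obs 9: x=1 → posterior Beta(22/3, 11/2)
obs 10: x=1 → posterior Beta(25/3, 11/2)
obs 11: x=1 → posterior Beta(28/3, 11/2)
obs 12: x=0 → posterior Beta(28/3, 13/2)
obs 13: x=0 → posterior Beta(28/3, 15/2)

alpha=28/3, beta=15/2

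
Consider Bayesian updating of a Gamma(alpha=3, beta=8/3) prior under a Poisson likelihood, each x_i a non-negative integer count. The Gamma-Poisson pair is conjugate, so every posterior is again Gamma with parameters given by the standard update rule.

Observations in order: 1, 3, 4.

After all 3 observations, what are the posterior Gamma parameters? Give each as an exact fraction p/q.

alpha=11, beta=17/3

obs 1: x=1 → posterior Gamma(4, 11/3)
obs 2: x=3 → posterior Gamma(7, 14/3)
obs 3: x=4 → posterior Gamma(11, 17/3)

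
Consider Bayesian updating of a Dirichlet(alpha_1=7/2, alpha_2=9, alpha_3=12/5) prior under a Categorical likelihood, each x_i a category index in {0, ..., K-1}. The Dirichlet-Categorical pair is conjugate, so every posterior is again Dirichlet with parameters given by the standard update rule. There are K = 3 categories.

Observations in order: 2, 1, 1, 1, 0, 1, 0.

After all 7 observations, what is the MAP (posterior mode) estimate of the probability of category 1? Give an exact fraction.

obs 1: x=2 → posterior Dirichlet(7/2, 9, 17/5)
obs 2: x=1 → posterior Dirichlet(7/2, 10, 17/5)
obs 3: x=1 → posterior Dirichlet(7/2, 11, 17/5)
obs 4: x=1 → posterior Dirichlet(7/2, 12, 17/5)
obs 5: x=0 → posterior Dirichlet(9/2, 12, 17/5)
obs 6: x=1 → posterior Dirichlet(9/2, 13, 17/5)
obs 7: x=0 → posterior Dirichlet(11/2, 13, 17/5)

40/63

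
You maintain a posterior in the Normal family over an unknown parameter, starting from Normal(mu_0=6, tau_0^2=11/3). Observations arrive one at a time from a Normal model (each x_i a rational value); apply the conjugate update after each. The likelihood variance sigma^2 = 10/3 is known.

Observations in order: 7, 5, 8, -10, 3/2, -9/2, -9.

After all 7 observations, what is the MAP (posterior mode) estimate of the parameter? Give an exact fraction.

38/87

obs 1: x=7 → posterior Normal(137/21, 110/63)
obs 2: x=5 → posterior Normal(6, 55/48)
obs 3: x=8 → posterior Normal(280/43, 110/129)
obs 4: x=-10 → posterior Normal(85/27, 55/81)
obs 5: x=3/2 → posterior Normal(373/130, 22/39)
obs 6: x=-9/2 → posterior Normal(137/76, 55/114)
obs 7: x=-9 → posterior Normal(38/87, 110/261)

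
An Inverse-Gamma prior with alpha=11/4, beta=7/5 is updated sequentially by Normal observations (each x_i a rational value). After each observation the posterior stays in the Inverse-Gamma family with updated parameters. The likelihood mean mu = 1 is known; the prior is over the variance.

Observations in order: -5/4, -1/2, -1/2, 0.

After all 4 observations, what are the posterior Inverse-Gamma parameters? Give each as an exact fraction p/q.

alpha=19/4, beta=1069/160

obs 1: x=-5/4 → posterior Inverse-Gamma(13/4, 629/160)
obs 2: x=-1/2 → posterior Inverse-Gamma(15/4, 809/160)
obs 3: x=-1/2 → posterior Inverse-Gamma(17/4, 989/160)
obs 4: x=0 → posterior Inverse-Gamma(19/4, 1069/160)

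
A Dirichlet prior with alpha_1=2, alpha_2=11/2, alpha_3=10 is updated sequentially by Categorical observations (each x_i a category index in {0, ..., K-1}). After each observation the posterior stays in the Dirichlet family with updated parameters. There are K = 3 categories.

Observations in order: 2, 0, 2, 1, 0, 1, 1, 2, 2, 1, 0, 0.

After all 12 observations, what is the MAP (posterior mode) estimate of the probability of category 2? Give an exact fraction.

obs 1: x=2 → posterior Dirichlet(2, 11/2, 11)
obs 2: x=0 → posterior Dirichlet(3, 11/2, 11)
obs 3: x=2 → posterior Dirichlet(3, 11/2, 12)
obs 4: x=1 → posterior Dirichlet(3, 13/2, 12)
obs 5: x=0 → posterior Dirichlet(4, 13/2, 12)
obs 6: x=1 → posterior Dirichlet(4, 15/2, 12)
obs 7: x=1 → posterior Dirichlet(4, 17/2, 12)
obs 8: x=2 → posterior Dirichlet(4, 17/2, 13)
obs 9: x=2 → posterior Dirichlet(4, 17/2, 14)
obs 10: x=1 → posterior Dirichlet(4, 19/2, 14)
obs 11: x=0 → posterior Dirichlet(5, 19/2, 14)
obs 12: x=0 → posterior Dirichlet(6, 19/2, 14)

26/53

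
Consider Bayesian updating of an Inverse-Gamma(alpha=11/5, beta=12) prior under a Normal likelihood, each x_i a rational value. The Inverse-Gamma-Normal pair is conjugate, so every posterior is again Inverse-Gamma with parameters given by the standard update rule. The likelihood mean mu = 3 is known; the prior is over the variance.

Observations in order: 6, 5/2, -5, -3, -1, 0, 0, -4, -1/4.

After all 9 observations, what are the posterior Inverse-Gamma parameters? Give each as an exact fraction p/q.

obs 1: x=6 → posterior Inverse-Gamma(27/10, 33/2)
obs 2: x=5/2 → posterior Inverse-Gamma(16/5, 133/8)
obs 3: x=-5 → posterior Inverse-Gamma(37/10, 389/8)
obs 4: x=-3 → posterior Inverse-Gamma(21/5, 533/8)
obs 5: x=-1 → posterior Inverse-Gamma(47/10, 597/8)
obs 6: x=0 → posterior Inverse-Gamma(26/5, 633/8)
obs 7: x=0 → posterior Inverse-Gamma(57/10, 669/8)
obs 8: x=-4 → posterior Inverse-Gamma(31/5, 865/8)
obs 9: x=-1/4 → posterior Inverse-Gamma(67/10, 3629/32)

alpha=67/10, beta=3629/32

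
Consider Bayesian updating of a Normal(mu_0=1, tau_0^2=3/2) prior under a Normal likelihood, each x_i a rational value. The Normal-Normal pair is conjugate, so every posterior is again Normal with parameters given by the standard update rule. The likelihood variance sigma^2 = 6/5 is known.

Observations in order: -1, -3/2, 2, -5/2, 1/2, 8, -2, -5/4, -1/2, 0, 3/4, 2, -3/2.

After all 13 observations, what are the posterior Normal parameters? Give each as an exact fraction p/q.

obs 1: x=-1 → posterior Normal(-1/9, 2/3)
obs 2: x=-3/2 → posterior Normal(-17/28, 3/7)
obs 3: x=2 → posterior Normal(3/38, 6/19)
obs 4: x=-5/2 → posterior Normal(-11/24, 1/4)
obs 5: x=1/2 → posterior Normal(-17/58, 6/29)
obs 6: x=8 → posterior Normal(63/68, 3/17)
obs 7: x=-2 → posterior Normal(43/78, 2/13)
obs 8: x=-5/4 → posterior Normal(61/176, 3/22)
obs 9: x=-1/2 → posterior Normal(51/196, 6/49)
obs 10: x=0 → posterior Normal(17/72, 1/9)
obs 11: x=3/4 → posterior Normal(33/118, 6/59)
obs 12: x=2 → posterior Normal(53/128, 3/32)
obs 13: x=-3/2 → posterior Normal(19/69, 2/23)

mu_0=19/69, tau_0^2=2/23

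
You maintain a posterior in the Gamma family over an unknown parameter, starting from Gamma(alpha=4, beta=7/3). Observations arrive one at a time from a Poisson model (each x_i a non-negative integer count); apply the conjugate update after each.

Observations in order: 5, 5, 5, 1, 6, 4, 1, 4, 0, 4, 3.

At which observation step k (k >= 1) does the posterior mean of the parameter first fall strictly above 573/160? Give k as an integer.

obs 1: x=5 → posterior Gamma(9, 10/3)
obs 2: x=5 → posterior Gamma(14, 13/3)
obs 3: x=5 → posterior Gamma(19, 16/3)
obs 4: x=1 → posterior Gamma(20, 19/3)
obs 5: x=6 → posterior Gamma(26, 22/3)
obs 6: x=4 → posterior Gamma(30, 25/3)
obs 7: x=1 → posterior Gamma(31, 28/3)
obs 8: x=4 → posterior Gamma(35, 31/3)
obs 9: x=0 → posterior Gamma(35, 34/3)
obs 10: x=4 → posterior Gamma(39, 37/3)
obs 11: x=3 → posterior Gamma(42, 40/3)

k = 6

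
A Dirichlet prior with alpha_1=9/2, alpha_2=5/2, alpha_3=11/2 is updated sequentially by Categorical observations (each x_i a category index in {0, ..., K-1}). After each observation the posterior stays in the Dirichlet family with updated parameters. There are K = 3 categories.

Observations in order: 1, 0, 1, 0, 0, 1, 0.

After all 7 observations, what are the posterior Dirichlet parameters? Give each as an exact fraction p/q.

alpha_1=17/2, alpha_2=11/2, alpha_3=11/2

obs 1: x=1 → posterior Dirichlet(9/2, 7/2, 11/2)
obs 2: x=0 → posterior Dirichlet(11/2, 7/2, 11/2)
obs 3: x=1 → posterior Dirichlet(11/2, 9/2, 11/2)
obs 4: x=0 → posterior Dirichlet(13/2, 9/2, 11/2)
obs 5: x=0 → posterior Dirichlet(15/2, 9/2, 11/2)
obs 6: x=1 → posterior Dirichlet(15/2, 11/2, 11/2)
obs 7: x=0 → posterior Dirichlet(17/2, 11/2, 11/2)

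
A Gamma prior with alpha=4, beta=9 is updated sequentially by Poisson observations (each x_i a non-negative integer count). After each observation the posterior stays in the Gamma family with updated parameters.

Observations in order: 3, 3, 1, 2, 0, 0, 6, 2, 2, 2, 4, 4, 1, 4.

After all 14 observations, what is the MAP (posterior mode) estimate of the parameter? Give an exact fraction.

obs 1: x=3 → posterior Gamma(7, 10)
obs 2: x=3 → posterior Gamma(10, 11)
obs 3: x=1 → posterior Gamma(11, 12)
obs 4: x=2 → posterior Gamma(13, 13)
obs 5: x=0 → posterior Gamma(13, 14)
obs 6: x=0 → posterior Gamma(13, 15)
obs 7: x=6 → posterior Gamma(19, 16)
obs 8: x=2 → posterior Gamma(21, 17)
obs 9: x=2 → posterior Gamma(23, 18)
obs 10: x=2 → posterior Gamma(25, 19)
obs 11: x=4 → posterior Gamma(29, 20)
obs 12: x=4 → posterior Gamma(33, 21)
obs 13: x=1 → posterior Gamma(34, 22)
obs 14: x=4 → posterior Gamma(38, 23)

37/23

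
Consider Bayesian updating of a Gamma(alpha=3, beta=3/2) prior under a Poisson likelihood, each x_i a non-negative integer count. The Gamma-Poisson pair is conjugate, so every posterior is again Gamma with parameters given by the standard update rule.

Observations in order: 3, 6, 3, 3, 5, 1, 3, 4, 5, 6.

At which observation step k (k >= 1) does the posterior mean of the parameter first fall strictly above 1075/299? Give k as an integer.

k = 10

obs 1: x=3 → posterior Gamma(6, 5/2)
obs 2: x=6 → posterior Gamma(12, 7/2)
obs 3: x=3 → posterior Gamma(15, 9/2)
obs 4: x=3 → posterior Gamma(18, 11/2)
obs 5: x=5 → posterior Gamma(23, 13/2)
obs 6: x=1 → posterior Gamma(24, 15/2)
obs 7: x=3 → posterior Gamma(27, 17/2)
obs 8: x=4 → posterior Gamma(31, 19/2)
obs 9: x=5 → posterior Gamma(36, 21/2)
obs 10: x=6 → posterior Gamma(42, 23/2)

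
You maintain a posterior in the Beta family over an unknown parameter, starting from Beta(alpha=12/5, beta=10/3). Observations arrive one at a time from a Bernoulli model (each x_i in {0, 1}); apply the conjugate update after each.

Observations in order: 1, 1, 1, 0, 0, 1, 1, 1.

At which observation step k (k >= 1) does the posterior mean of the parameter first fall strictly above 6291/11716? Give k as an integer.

k = 2

obs 1: x=1 → posterior Beta(17/5, 10/3)
obs 2: x=1 → posterior Beta(22/5, 10/3)
obs 3: x=1 → posterior Beta(27/5, 10/3)
obs 4: x=0 → posterior Beta(27/5, 13/3)
obs 5: x=0 → posterior Beta(27/5, 16/3)
obs 6: x=1 → posterior Beta(32/5, 16/3)
obs 7: x=1 → posterior Beta(37/5, 16/3)
obs 8: x=1 → posterior Beta(42/5, 16/3)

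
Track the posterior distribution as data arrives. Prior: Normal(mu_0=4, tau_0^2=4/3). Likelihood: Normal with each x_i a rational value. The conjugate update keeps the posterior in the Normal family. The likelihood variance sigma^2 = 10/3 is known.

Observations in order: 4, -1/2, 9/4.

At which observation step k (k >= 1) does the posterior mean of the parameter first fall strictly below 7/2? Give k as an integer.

k = 2

obs 1: x=4 → posterior Normal(4, 20/21)
obs 2: x=-1/2 → posterior Normal(3, 20/27)
obs 3: x=9/4 → posterior Normal(63/22, 20/33)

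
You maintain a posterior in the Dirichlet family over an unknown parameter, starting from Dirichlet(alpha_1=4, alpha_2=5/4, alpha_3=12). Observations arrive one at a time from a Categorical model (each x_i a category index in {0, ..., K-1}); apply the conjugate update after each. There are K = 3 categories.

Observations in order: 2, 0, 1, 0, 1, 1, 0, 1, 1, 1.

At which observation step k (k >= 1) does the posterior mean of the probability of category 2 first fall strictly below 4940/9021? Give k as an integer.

k = 7

obs 1: x=2 → posterior Dirichlet(4, 5/4, 13)
obs 2: x=0 → posterior Dirichlet(5, 5/4, 13)
obs 3: x=1 → posterior Dirichlet(5, 9/4, 13)
obs 4: x=0 → posterior Dirichlet(6, 9/4, 13)
obs 5: x=1 → posterior Dirichlet(6, 13/4, 13)
obs 6: x=1 → posterior Dirichlet(6, 17/4, 13)
obs 7: x=0 → posterior Dirichlet(7, 17/4, 13)
obs 8: x=1 → posterior Dirichlet(7, 21/4, 13)
obs 9: x=1 → posterior Dirichlet(7, 25/4, 13)
obs 10: x=1 → posterior Dirichlet(7, 29/4, 13)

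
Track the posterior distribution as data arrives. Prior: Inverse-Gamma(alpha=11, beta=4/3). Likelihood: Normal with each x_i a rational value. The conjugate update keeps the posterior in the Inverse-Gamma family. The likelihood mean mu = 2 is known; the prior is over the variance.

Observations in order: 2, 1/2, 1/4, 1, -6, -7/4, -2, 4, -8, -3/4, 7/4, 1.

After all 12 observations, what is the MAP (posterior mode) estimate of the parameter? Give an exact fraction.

647/108

obs 1: x=2 → posterior Inverse-Gamma(23/2, 4/3)
obs 2: x=1/2 → posterior Inverse-Gamma(12, 59/24)
obs 3: x=1/4 → posterior Inverse-Gamma(25/2, 383/96)
obs 4: x=1 → posterior Inverse-Gamma(13, 431/96)
obs 5: x=-6 → posterior Inverse-Gamma(27/2, 3503/96)
obs 6: x=-7/4 → posterior Inverse-Gamma(14, 2089/48)
obs 7: x=-2 → posterior Inverse-Gamma(29/2, 2473/48)
obs 8: x=4 → posterior Inverse-Gamma(15, 2569/48)
obs 9: x=-8 → posterior Inverse-Gamma(31/2, 4969/48)
obs 10: x=-3/4 → posterior Inverse-Gamma(16, 10301/96)
obs 11: x=7/4 → posterior Inverse-Gamma(33/2, 322/3)
obs 12: x=1 → posterior Inverse-Gamma(17, 647/6)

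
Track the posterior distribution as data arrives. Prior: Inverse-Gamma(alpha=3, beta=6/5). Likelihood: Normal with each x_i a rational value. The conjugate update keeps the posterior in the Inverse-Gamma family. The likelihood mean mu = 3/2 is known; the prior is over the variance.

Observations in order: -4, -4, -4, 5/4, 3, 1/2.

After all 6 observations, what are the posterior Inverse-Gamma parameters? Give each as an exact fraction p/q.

obs 1: x=-4 → posterior Inverse-Gamma(7/2, 653/40)
obs 2: x=-4 → posterior Inverse-Gamma(4, 629/20)
obs 3: x=-4 → posterior Inverse-Gamma(9/2, 1863/40)
obs 4: x=5/4 → posterior Inverse-Gamma(5, 7457/160)
obs 5: x=3 → posterior Inverse-Gamma(11/2, 7637/160)
obs 6: x=1/2 → posterior Inverse-Gamma(6, 7717/160)

alpha=6, beta=7717/160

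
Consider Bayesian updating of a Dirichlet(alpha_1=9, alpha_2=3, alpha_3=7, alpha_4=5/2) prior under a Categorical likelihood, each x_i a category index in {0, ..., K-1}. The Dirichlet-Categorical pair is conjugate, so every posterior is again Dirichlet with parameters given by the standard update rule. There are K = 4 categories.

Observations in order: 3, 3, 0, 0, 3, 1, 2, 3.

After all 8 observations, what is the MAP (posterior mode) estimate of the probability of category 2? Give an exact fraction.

14/51

obs 1: x=3 → posterior Dirichlet(9, 3, 7, 7/2)
obs 2: x=3 → posterior Dirichlet(9, 3, 7, 9/2)
obs 3: x=0 → posterior Dirichlet(10, 3, 7, 9/2)
obs 4: x=0 → posterior Dirichlet(11, 3, 7, 9/2)
obs 5: x=3 → posterior Dirichlet(11, 3, 7, 11/2)
obs 6: x=1 → posterior Dirichlet(11, 4, 7, 11/2)
obs 7: x=2 → posterior Dirichlet(11, 4, 8, 11/2)
obs 8: x=3 → posterior Dirichlet(11, 4, 8, 13/2)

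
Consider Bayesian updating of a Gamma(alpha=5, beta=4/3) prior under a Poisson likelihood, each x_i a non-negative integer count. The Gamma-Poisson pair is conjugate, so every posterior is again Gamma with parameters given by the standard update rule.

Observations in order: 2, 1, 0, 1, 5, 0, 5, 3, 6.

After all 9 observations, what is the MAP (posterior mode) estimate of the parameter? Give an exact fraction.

81/31

obs 1: x=2 → posterior Gamma(7, 7/3)
obs 2: x=1 → posterior Gamma(8, 10/3)
obs 3: x=0 → posterior Gamma(8, 13/3)
obs 4: x=1 → posterior Gamma(9, 16/3)
obs 5: x=5 → posterior Gamma(14, 19/3)
obs 6: x=0 → posterior Gamma(14, 22/3)
obs 7: x=5 → posterior Gamma(19, 25/3)
obs 8: x=3 → posterior Gamma(22, 28/3)
obs 9: x=6 → posterior Gamma(28, 31/3)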